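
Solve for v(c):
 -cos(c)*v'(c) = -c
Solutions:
 v(c) = C1 + Integral(c/cos(c), c)


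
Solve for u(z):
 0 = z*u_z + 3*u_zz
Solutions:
 u(z) = C1 + C2*erf(sqrt(6)*z/6)


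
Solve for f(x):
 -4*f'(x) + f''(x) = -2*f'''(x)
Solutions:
 f(x) = C1 + C2*exp(x*(-1 + sqrt(33))/4) + C3*exp(-x*(1 + sqrt(33))/4)


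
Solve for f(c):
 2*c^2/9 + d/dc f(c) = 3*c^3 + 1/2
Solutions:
 f(c) = C1 + 3*c^4/4 - 2*c^3/27 + c/2


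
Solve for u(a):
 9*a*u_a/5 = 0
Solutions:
 u(a) = C1


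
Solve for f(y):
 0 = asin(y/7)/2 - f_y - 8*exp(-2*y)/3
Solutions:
 f(y) = C1 + y*asin(y/7)/2 + sqrt(49 - y^2)/2 + 4*exp(-2*y)/3


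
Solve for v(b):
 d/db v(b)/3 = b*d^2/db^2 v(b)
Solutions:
 v(b) = C1 + C2*b^(4/3)


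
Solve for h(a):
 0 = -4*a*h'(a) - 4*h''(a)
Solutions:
 h(a) = C1 + C2*erf(sqrt(2)*a/2)


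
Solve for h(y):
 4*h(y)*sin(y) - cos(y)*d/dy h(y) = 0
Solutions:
 h(y) = C1/cos(y)^4


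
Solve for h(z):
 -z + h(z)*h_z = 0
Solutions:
 h(z) = -sqrt(C1 + z^2)
 h(z) = sqrt(C1 + z^2)


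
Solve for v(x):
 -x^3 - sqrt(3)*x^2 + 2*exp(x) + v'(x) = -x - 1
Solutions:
 v(x) = C1 + x^4/4 + sqrt(3)*x^3/3 - x^2/2 - x - 2*exp(x)


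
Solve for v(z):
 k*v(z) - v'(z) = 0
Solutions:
 v(z) = C1*exp(k*z)


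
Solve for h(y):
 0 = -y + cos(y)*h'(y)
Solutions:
 h(y) = C1 + Integral(y/cos(y), y)


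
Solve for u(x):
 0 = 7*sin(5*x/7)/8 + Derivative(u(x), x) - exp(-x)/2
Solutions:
 u(x) = C1 + 49*cos(5*x/7)/40 - exp(-x)/2


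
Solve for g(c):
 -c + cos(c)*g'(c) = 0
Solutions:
 g(c) = C1 + Integral(c/cos(c), c)


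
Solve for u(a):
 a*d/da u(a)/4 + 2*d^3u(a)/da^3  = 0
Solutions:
 u(a) = C1 + Integral(C2*airyai(-a/2) + C3*airybi(-a/2), a)


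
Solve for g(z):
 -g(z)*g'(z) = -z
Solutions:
 g(z) = -sqrt(C1 + z^2)
 g(z) = sqrt(C1 + z^2)


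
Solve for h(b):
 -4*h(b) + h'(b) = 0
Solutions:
 h(b) = C1*exp(4*b)


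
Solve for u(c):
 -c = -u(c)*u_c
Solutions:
 u(c) = -sqrt(C1 + c^2)
 u(c) = sqrt(C1 + c^2)


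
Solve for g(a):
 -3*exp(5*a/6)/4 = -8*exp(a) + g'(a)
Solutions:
 g(a) = C1 - 9*exp(5*a/6)/10 + 8*exp(a)


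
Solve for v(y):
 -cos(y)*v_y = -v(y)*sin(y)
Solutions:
 v(y) = C1/cos(y)


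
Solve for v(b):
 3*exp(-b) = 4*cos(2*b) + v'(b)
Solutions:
 v(b) = C1 - 2*sin(2*b) - 3*exp(-b)


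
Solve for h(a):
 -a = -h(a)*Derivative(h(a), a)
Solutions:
 h(a) = -sqrt(C1 + a^2)
 h(a) = sqrt(C1 + a^2)


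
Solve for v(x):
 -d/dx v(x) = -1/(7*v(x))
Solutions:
 v(x) = -sqrt(C1 + 14*x)/7
 v(x) = sqrt(C1 + 14*x)/7


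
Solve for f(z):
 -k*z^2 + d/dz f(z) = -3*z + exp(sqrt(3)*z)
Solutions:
 f(z) = C1 + k*z^3/3 - 3*z^2/2 + sqrt(3)*exp(sqrt(3)*z)/3


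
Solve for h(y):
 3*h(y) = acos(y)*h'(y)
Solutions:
 h(y) = C1*exp(3*Integral(1/acos(y), y))


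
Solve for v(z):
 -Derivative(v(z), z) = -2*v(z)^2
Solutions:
 v(z) = -1/(C1 + 2*z)


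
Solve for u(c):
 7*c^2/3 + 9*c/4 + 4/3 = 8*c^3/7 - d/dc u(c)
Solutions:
 u(c) = C1 + 2*c^4/7 - 7*c^3/9 - 9*c^2/8 - 4*c/3


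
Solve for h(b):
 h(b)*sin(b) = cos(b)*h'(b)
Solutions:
 h(b) = C1/cos(b)


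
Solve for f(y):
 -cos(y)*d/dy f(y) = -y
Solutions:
 f(y) = C1 + Integral(y/cos(y), y)


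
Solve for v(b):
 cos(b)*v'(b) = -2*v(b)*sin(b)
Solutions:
 v(b) = C1*cos(b)^2


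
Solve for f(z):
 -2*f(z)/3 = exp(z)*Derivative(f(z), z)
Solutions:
 f(z) = C1*exp(2*exp(-z)/3)


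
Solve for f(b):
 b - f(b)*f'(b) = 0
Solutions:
 f(b) = -sqrt(C1 + b^2)
 f(b) = sqrt(C1 + b^2)


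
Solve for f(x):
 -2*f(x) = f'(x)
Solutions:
 f(x) = C1*exp(-2*x)


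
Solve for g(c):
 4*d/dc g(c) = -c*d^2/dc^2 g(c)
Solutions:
 g(c) = C1 + C2/c^3


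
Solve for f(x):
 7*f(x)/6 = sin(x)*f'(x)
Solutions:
 f(x) = C1*(cos(x) - 1)^(7/12)/(cos(x) + 1)^(7/12)


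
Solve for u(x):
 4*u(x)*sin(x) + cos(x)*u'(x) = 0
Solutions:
 u(x) = C1*cos(x)^4


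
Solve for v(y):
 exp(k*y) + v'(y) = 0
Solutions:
 v(y) = C1 - exp(k*y)/k


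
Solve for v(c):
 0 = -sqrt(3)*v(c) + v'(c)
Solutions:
 v(c) = C1*exp(sqrt(3)*c)


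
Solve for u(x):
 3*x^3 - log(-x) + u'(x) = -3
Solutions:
 u(x) = C1 - 3*x^4/4 + x*log(-x) - 4*x


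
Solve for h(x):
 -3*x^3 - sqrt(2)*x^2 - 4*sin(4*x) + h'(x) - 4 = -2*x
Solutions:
 h(x) = C1 + 3*x^4/4 + sqrt(2)*x^3/3 - x^2 + 4*x - cos(4*x)


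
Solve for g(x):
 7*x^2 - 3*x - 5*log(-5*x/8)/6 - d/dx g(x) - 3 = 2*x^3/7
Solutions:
 g(x) = C1 - x^4/14 + 7*x^3/3 - 3*x^2/2 - 5*x*log(-x)/6 + x*(-13 - 5*log(5) + 15*log(2))/6


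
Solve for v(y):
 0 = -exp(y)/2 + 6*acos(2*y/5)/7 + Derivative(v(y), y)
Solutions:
 v(y) = C1 - 6*y*acos(2*y/5)/7 + 3*sqrt(25 - 4*y^2)/7 + exp(y)/2


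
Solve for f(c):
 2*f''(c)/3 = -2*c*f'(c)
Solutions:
 f(c) = C1 + C2*erf(sqrt(6)*c/2)


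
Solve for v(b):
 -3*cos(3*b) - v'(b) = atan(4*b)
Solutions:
 v(b) = C1 - b*atan(4*b) + log(16*b^2 + 1)/8 - sin(3*b)


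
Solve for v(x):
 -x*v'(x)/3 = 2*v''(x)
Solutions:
 v(x) = C1 + C2*erf(sqrt(3)*x/6)


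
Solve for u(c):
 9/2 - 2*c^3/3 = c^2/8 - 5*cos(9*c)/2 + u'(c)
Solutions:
 u(c) = C1 - c^4/6 - c^3/24 + 9*c/2 + 5*sin(9*c)/18


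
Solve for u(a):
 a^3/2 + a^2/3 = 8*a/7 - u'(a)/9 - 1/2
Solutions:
 u(a) = C1 - 9*a^4/8 - a^3 + 36*a^2/7 - 9*a/2


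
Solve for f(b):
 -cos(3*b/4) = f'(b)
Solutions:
 f(b) = C1 - 4*sin(3*b/4)/3


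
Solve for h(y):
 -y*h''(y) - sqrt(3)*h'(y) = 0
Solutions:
 h(y) = C1 + C2*y^(1 - sqrt(3))


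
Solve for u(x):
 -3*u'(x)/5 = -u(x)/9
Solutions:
 u(x) = C1*exp(5*x/27)


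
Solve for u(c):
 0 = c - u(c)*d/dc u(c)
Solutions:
 u(c) = -sqrt(C1 + c^2)
 u(c) = sqrt(C1 + c^2)


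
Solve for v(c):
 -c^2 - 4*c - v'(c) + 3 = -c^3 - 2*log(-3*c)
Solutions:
 v(c) = C1 + c^4/4 - c^3/3 - 2*c^2 + 2*c*log(-c) + c*(1 + 2*log(3))


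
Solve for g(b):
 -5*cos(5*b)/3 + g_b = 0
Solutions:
 g(b) = C1 + sin(5*b)/3


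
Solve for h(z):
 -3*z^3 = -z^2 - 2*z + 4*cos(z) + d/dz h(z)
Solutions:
 h(z) = C1 - 3*z^4/4 + z^3/3 + z^2 - 4*sin(z)


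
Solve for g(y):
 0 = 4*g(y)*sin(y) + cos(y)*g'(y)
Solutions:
 g(y) = C1*cos(y)^4


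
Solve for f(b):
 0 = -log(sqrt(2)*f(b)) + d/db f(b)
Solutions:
 -2*Integral(1/(2*log(_y) + log(2)), (_y, f(b))) = C1 - b


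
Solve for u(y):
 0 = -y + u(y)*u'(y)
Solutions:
 u(y) = -sqrt(C1 + y^2)
 u(y) = sqrt(C1 + y^2)


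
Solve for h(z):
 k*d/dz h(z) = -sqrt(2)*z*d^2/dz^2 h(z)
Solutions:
 h(z) = C1 + z^(-sqrt(2)*re(k)/2 + 1)*(C2*sin(sqrt(2)*log(z)*Abs(im(k))/2) + C3*cos(sqrt(2)*log(z)*im(k)/2))


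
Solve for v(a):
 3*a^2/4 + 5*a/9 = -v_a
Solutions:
 v(a) = C1 - a^3/4 - 5*a^2/18


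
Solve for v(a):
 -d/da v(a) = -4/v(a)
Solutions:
 v(a) = -sqrt(C1 + 8*a)
 v(a) = sqrt(C1 + 8*a)


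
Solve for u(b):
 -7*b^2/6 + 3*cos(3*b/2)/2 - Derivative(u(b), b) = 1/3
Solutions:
 u(b) = C1 - 7*b^3/18 - b/3 + sin(3*b/2)


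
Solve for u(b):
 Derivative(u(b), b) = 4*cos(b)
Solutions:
 u(b) = C1 + 4*sin(b)


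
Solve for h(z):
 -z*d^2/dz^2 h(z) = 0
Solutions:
 h(z) = C1 + C2*z


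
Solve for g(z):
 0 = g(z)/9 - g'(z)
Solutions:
 g(z) = C1*exp(z/9)


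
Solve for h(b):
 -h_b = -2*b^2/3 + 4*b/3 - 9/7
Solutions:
 h(b) = C1 + 2*b^3/9 - 2*b^2/3 + 9*b/7


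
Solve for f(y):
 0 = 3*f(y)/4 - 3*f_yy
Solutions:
 f(y) = C1*exp(-y/2) + C2*exp(y/2)


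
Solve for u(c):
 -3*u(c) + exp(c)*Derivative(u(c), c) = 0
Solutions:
 u(c) = C1*exp(-3*exp(-c))


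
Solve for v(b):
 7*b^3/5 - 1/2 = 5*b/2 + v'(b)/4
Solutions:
 v(b) = C1 + 7*b^4/5 - 5*b^2 - 2*b


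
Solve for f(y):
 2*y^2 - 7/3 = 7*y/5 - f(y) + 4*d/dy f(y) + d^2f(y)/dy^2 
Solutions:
 f(y) = C1*exp(y*(-2 + sqrt(5))) + C2*exp(-y*(2 + sqrt(5))) - 2*y^2 - 73*y/5 - 901/15


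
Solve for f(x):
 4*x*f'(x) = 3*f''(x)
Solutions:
 f(x) = C1 + C2*erfi(sqrt(6)*x/3)


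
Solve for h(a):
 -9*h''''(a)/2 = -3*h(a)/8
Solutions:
 h(a) = C1*exp(-sqrt(2)*3^(3/4)*a/6) + C2*exp(sqrt(2)*3^(3/4)*a/6) + C3*sin(sqrt(2)*3^(3/4)*a/6) + C4*cos(sqrt(2)*3^(3/4)*a/6)


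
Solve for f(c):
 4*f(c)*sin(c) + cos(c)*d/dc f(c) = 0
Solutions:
 f(c) = C1*cos(c)^4


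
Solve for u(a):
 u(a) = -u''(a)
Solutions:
 u(a) = C1*sin(a) + C2*cos(a)


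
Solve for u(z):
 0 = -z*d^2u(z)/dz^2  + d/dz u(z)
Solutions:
 u(z) = C1 + C2*z^2


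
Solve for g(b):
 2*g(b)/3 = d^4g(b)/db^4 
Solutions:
 g(b) = C1*exp(-2^(1/4)*3^(3/4)*b/3) + C2*exp(2^(1/4)*3^(3/4)*b/3) + C3*sin(2^(1/4)*3^(3/4)*b/3) + C4*cos(2^(1/4)*3^(3/4)*b/3)


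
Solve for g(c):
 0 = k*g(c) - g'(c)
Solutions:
 g(c) = C1*exp(c*k)


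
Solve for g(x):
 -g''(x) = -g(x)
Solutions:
 g(x) = C1*exp(-x) + C2*exp(x)


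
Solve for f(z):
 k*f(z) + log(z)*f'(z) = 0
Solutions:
 f(z) = C1*exp(-k*li(z))


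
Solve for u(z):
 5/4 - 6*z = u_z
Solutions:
 u(z) = C1 - 3*z^2 + 5*z/4


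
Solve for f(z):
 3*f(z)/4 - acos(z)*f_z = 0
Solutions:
 f(z) = C1*exp(3*Integral(1/acos(z), z)/4)


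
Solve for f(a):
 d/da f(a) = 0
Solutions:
 f(a) = C1


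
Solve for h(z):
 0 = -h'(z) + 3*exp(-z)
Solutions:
 h(z) = C1 - 3*exp(-z)


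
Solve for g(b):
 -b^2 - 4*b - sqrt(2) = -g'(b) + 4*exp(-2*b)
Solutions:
 g(b) = C1 + b^3/3 + 2*b^2 + sqrt(2)*b - 2*exp(-2*b)


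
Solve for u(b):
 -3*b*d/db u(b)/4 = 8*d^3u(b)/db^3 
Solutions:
 u(b) = C1 + Integral(C2*airyai(-6^(1/3)*b/4) + C3*airybi(-6^(1/3)*b/4), b)


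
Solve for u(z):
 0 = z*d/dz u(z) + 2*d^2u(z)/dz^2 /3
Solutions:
 u(z) = C1 + C2*erf(sqrt(3)*z/2)


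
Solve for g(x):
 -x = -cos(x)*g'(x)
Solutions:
 g(x) = C1 + Integral(x/cos(x), x)


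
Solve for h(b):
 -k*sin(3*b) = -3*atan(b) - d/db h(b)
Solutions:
 h(b) = C1 - 3*b*atan(b) - k*cos(3*b)/3 + 3*log(b^2 + 1)/2


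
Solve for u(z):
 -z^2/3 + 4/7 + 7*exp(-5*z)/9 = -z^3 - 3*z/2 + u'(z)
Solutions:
 u(z) = C1 + z^4/4 - z^3/9 + 3*z^2/4 + 4*z/7 - 7*exp(-5*z)/45


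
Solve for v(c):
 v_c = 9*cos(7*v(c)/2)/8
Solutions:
 -9*c/8 - log(sin(7*v(c)/2) - 1)/7 + log(sin(7*v(c)/2) + 1)/7 = C1


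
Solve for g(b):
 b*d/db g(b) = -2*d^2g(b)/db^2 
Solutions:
 g(b) = C1 + C2*erf(b/2)


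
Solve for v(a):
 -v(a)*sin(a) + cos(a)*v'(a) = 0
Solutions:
 v(a) = C1/cos(a)


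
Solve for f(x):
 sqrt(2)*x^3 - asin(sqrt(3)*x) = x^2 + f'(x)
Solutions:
 f(x) = C1 + sqrt(2)*x^4/4 - x^3/3 - x*asin(sqrt(3)*x) - sqrt(3)*sqrt(1 - 3*x^2)/3


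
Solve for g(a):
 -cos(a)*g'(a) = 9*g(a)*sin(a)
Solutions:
 g(a) = C1*cos(a)^9


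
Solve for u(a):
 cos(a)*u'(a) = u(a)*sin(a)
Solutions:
 u(a) = C1/cos(a)


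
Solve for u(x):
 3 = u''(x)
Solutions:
 u(x) = C1 + C2*x + 3*x^2/2


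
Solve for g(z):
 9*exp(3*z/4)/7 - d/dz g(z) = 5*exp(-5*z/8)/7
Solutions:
 g(z) = C1 + 12*exp(3*z/4)/7 + 8*exp(-5*z/8)/7


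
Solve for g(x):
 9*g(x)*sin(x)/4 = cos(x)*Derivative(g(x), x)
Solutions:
 g(x) = C1/cos(x)^(9/4)


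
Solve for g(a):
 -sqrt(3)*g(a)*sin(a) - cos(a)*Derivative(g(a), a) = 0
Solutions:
 g(a) = C1*cos(a)^(sqrt(3))


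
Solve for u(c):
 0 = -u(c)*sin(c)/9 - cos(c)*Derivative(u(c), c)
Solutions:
 u(c) = C1*cos(c)^(1/9)


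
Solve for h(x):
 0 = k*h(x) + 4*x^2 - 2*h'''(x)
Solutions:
 h(x) = C1*exp(2^(2/3)*k^(1/3)*x/2) + C2*exp(2^(2/3)*k^(1/3)*x*(-1 + sqrt(3)*I)/4) + C3*exp(-2^(2/3)*k^(1/3)*x*(1 + sqrt(3)*I)/4) - 4*x^2/k


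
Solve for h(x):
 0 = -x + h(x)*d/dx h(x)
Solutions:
 h(x) = -sqrt(C1 + x^2)
 h(x) = sqrt(C1 + x^2)


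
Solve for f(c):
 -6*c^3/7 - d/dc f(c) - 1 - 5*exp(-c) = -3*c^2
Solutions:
 f(c) = C1 - 3*c^4/14 + c^3 - c + 5*exp(-c)


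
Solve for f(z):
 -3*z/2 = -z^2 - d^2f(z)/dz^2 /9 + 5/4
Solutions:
 f(z) = C1 + C2*z - 3*z^4/4 + 9*z^3/4 + 45*z^2/8


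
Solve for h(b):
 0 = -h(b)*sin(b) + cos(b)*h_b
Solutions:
 h(b) = C1/cos(b)


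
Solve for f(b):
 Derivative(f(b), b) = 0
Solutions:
 f(b) = C1


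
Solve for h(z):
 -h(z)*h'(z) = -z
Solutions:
 h(z) = -sqrt(C1 + z^2)
 h(z) = sqrt(C1 + z^2)


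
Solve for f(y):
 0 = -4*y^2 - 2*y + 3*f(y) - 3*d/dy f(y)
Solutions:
 f(y) = C1*exp(y) + 4*y^2/3 + 10*y/3 + 10/3


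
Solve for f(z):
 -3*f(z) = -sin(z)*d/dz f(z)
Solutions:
 f(z) = C1*(cos(z) - 1)^(3/2)/(cos(z) + 1)^(3/2)


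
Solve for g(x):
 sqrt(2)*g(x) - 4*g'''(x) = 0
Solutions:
 g(x) = C3*exp(sqrt(2)*x/2) + (C1*sin(sqrt(6)*x/4) + C2*cos(sqrt(6)*x/4))*exp(-sqrt(2)*x/4)


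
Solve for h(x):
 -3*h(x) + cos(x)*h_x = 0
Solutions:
 h(x) = C1*(sin(x) + 1)^(3/2)/(sin(x) - 1)^(3/2)


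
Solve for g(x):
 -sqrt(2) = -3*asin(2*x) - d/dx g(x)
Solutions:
 g(x) = C1 - 3*x*asin(2*x) + sqrt(2)*x - 3*sqrt(1 - 4*x^2)/2


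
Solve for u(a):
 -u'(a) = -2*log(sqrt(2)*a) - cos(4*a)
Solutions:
 u(a) = C1 + 2*a*log(a) - 2*a + a*log(2) + sin(4*a)/4


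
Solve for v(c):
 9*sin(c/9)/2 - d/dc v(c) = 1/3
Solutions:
 v(c) = C1 - c/3 - 81*cos(c/9)/2


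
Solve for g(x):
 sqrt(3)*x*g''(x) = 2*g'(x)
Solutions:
 g(x) = C1 + C2*x^(1 + 2*sqrt(3)/3)


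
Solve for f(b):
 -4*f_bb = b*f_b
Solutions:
 f(b) = C1 + C2*erf(sqrt(2)*b/4)


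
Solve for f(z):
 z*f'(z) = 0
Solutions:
 f(z) = C1


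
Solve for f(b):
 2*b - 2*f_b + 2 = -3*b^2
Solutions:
 f(b) = C1 + b^3/2 + b^2/2 + b


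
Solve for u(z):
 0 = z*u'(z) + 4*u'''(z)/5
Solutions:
 u(z) = C1 + Integral(C2*airyai(-10^(1/3)*z/2) + C3*airybi(-10^(1/3)*z/2), z)


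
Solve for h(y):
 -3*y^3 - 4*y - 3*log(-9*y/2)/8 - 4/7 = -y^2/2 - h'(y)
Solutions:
 h(y) = C1 + 3*y^4/4 - y^3/6 + 2*y^2 + 3*y*log(-y)/8 + y*(-21*log(2) + 11 + 42*log(3))/56


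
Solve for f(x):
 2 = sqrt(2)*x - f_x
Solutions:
 f(x) = C1 + sqrt(2)*x^2/2 - 2*x


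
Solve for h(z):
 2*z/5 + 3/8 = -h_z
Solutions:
 h(z) = C1 - z^2/5 - 3*z/8


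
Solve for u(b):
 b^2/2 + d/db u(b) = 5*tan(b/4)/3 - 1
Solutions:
 u(b) = C1 - b^3/6 - b - 20*log(cos(b/4))/3


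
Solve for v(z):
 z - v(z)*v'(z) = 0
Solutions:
 v(z) = -sqrt(C1 + z^2)
 v(z) = sqrt(C1 + z^2)


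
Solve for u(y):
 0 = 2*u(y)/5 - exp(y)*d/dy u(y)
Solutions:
 u(y) = C1*exp(-2*exp(-y)/5)


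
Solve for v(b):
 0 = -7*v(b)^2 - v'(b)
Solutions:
 v(b) = 1/(C1 + 7*b)


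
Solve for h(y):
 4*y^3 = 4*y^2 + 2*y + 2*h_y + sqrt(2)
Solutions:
 h(y) = C1 + y^4/2 - 2*y^3/3 - y^2/2 - sqrt(2)*y/2


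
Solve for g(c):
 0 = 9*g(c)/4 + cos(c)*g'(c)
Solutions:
 g(c) = C1*(sin(c) - 1)^(9/8)/(sin(c) + 1)^(9/8)


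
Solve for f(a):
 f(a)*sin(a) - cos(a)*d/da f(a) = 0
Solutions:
 f(a) = C1/cos(a)


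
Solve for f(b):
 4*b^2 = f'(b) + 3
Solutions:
 f(b) = C1 + 4*b^3/3 - 3*b


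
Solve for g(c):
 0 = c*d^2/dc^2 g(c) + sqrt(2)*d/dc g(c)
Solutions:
 g(c) = C1 + C2*c^(1 - sqrt(2))


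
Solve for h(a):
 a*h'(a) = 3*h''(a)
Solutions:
 h(a) = C1 + C2*erfi(sqrt(6)*a/6)


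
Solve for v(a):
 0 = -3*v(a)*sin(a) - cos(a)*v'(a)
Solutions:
 v(a) = C1*cos(a)^3


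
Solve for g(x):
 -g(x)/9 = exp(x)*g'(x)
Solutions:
 g(x) = C1*exp(exp(-x)/9)


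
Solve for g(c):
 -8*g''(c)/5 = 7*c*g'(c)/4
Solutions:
 g(c) = C1 + C2*erf(sqrt(35)*c/8)


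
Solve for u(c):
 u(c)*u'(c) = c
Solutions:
 u(c) = -sqrt(C1 + c^2)
 u(c) = sqrt(C1 + c^2)


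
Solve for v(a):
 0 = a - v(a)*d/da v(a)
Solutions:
 v(a) = -sqrt(C1 + a^2)
 v(a) = sqrt(C1 + a^2)


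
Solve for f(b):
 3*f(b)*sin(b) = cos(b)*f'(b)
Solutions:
 f(b) = C1/cos(b)^3


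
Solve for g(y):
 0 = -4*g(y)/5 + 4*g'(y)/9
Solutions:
 g(y) = C1*exp(9*y/5)


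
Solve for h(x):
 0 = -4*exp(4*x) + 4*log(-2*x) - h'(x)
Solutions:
 h(x) = C1 + 4*x*log(-x) + 4*x*(-1 + log(2)) - exp(4*x)


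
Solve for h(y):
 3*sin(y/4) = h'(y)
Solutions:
 h(y) = C1 - 12*cos(y/4)


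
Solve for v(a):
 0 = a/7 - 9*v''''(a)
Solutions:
 v(a) = C1 + C2*a + C3*a^2 + C4*a^3 + a^5/7560


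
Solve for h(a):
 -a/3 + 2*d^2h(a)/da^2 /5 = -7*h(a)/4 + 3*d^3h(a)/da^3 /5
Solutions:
 h(a) = C1*exp(a*(-(9*sqrt(906465) + 8569)^(1/3) - 16/(9*sqrt(906465) + 8569)^(1/3) + 8)/36)*sin(sqrt(3)*a*(-(9*sqrt(906465) + 8569)^(1/3) + 16/(9*sqrt(906465) + 8569)^(1/3))/36) + C2*exp(a*(-(9*sqrt(906465) + 8569)^(1/3) - 16/(9*sqrt(906465) + 8569)^(1/3) + 8)/36)*cos(sqrt(3)*a*(-(9*sqrt(906465) + 8569)^(1/3) + 16/(9*sqrt(906465) + 8569)^(1/3))/36) + C3*exp(a*(16/(9*sqrt(906465) + 8569)^(1/3) + 4 + (9*sqrt(906465) + 8569)^(1/3))/18) + 4*a/21


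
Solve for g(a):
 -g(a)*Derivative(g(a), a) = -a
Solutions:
 g(a) = -sqrt(C1 + a^2)
 g(a) = sqrt(C1 + a^2)


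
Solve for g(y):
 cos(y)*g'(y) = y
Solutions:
 g(y) = C1 + Integral(y/cos(y), y)


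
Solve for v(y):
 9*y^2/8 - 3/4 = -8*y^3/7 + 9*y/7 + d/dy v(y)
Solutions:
 v(y) = C1 + 2*y^4/7 + 3*y^3/8 - 9*y^2/14 - 3*y/4


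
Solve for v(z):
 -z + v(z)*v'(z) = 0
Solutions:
 v(z) = -sqrt(C1 + z^2)
 v(z) = sqrt(C1 + z^2)


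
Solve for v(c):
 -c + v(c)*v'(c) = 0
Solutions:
 v(c) = -sqrt(C1 + c^2)
 v(c) = sqrt(C1 + c^2)


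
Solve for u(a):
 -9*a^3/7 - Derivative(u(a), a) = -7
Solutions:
 u(a) = C1 - 9*a^4/28 + 7*a


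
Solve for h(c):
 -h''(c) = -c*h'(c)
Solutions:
 h(c) = C1 + C2*erfi(sqrt(2)*c/2)


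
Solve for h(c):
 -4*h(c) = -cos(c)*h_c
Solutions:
 h(c) = C1*(sin(c)^2 + 2*sin(c) + 1)/(sin(c)^2 - 2*sin(c) + 1)


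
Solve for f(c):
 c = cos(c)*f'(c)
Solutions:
 f(c) = C1 + Integral(c/cos(c), c)


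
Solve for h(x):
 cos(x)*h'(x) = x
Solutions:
 h(x) = C1 + Integral(x/cos(x), x)


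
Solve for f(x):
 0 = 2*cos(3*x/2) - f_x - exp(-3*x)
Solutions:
 f(x) = C1 + 4*sin(3*x/2)/3 + exp(-3*x)/3


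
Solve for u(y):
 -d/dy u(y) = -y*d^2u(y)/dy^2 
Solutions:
 u(y) = C1 + C2*y^2


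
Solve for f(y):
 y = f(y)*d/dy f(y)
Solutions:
 f(y) = -sqrt(C1 + y^2)
 f(y) = sqrt(C1 + y^2)


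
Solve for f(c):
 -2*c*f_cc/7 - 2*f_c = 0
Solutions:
 f(c) = C1 + C2/c^6


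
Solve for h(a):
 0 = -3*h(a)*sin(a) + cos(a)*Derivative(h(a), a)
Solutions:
 h(a) = C1/cos(a)^3


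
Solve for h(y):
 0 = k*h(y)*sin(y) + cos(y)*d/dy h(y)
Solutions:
 h(y) = C1*exp(k*log(cos(y)))


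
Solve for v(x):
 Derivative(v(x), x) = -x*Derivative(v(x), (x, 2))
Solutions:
 v(x) = C1 + C2*log(x)


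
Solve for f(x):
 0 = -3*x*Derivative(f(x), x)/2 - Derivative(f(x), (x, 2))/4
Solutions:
 f(x) = C1 + C2*erf(sqrt(3)*x)


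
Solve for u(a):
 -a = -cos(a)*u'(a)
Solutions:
 u(a) = C1 + Integral(a/cos(a), a)


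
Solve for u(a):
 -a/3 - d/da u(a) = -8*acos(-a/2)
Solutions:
 u(a) = C1 - a^2/6 + 8*a*acos(-a/2) + 8*sqrt(4 - a^2)


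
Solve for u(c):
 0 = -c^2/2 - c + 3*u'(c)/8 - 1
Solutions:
 u(c) = C1 + 4*c^3/9 + 4*c^2/3 + 8*c/3


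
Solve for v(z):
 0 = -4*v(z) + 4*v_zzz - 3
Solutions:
 v(z) = C3*exp(z) + (C1*sin(sqrt(3)*z/2) + C2*cos(sqrt(3)*z/2))*exp(-z/2) - 3/4


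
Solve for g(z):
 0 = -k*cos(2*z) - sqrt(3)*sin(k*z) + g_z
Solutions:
 g(z) = C1 + k*sin(2*z)/2 - sqrt(3)*cos(k*z)/k


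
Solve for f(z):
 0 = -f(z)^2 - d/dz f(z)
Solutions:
 f(z) = 1/(C1 + z)


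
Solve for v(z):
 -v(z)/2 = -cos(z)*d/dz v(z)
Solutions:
 v(z) = C1*(sin(z) + 1)^(1/4)/(sin(z) - 1)^(1/4)


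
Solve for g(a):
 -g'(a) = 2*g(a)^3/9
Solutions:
 g(a) = -3*sqrt(2)*sqrt(-1/(C1 - 2*a))/2
 g(a) = 3*sqrt(2)*sqrt(-1/(C1 - 2*a))/2


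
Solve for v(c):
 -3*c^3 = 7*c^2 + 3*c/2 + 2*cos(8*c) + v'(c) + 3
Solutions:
 v(c) = C1 - 3*c^4/4 - 7*c^3/3 - 3*c^2/4 - 3*c - sin(8*c)/4


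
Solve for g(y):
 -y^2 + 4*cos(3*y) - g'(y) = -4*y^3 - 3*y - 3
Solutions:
 g(y) = C1 + y^4 - y^3/3 + 3*y^2/2 + 3*y + 4*sin(3*y)/3


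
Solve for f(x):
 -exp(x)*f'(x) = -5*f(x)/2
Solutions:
 f(x) = C1*exp(-5*exp(-x)/2)


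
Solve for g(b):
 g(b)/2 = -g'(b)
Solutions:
 g(b) = C1*exp(-b/2)


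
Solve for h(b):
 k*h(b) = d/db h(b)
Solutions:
 h(b) = C1*exp(b*k)


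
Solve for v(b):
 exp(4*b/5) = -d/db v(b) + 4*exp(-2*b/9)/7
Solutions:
 v(b) = C1 - 5*exp(4*b/5)/4 - 18*exp(-2*b/9)/7


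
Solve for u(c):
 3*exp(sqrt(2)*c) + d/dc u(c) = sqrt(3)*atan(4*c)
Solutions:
 u(c) = C1 + sqrt(3)*(c*atan(4*c) - log(16*c^2 + 1)/8) - 3*sqrt(2)*exp(sqrt(2)*c)/2


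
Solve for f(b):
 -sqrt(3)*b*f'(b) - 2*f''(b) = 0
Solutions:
 f(b) = C1 + C2*erf(3^(1/4)*b/2)


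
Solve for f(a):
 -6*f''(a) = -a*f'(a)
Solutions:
 f(a) = C1 + C2*erfi(sqrt(3)*a/6)


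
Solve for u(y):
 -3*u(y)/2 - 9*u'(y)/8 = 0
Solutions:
 u(y) = C1*exp(-4*y/3)


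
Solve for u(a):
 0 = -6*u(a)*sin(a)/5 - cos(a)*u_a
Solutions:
 u(a) = C1*cos(a)^(6/5)


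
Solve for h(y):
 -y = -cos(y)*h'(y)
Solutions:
 h(y) = C1 + Integral(y/cos(y), y)


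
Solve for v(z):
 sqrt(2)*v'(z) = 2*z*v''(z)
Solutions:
 v(z) = C1 + C2*z^(sqrt(2)/2 + 1)


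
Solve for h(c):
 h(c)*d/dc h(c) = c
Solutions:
 h(c) = -sqrt(C1 + c^2)
 h(c) = sqrt(C1 + c^2)


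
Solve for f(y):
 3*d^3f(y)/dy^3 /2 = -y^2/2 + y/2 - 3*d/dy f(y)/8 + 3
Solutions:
 f(y) = C1 + C2*sin(y/2) + C3*cos(y/2) - 4*y^3/9 + 2*y^2/3 + 56*y/3


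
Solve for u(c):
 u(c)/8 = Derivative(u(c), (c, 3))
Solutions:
 u(c) = C3*exp(c/2) + (C1*sin(sqrt(3)*c/4) + C2*cos(sqrt(3)*c/4))*exp(-c/4)


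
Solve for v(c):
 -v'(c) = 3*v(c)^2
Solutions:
 v(c) = 1/(C1 + 3*c)


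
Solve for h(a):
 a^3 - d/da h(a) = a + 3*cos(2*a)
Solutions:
 h(a) = C1 + a^4/4 - a^2/2 - 3*sin(2*a)/2


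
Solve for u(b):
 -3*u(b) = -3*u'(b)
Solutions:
 u(b) = C1*exp(b)


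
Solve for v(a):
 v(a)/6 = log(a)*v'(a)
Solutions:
 v(a) = C1*exp(li(a)/6)


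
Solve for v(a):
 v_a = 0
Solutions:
 v(a) = C1


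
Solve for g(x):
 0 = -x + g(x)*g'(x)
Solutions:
 g(x) = -sqrt(C1 + x^2)
 g(x) = sqrt(C1 + x^2)


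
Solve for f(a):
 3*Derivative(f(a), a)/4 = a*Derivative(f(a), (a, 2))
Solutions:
 f(a) = C1 + C2*a^(7/4)


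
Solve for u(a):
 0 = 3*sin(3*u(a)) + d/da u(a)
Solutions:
 u(a) = -acos((-C1 - exp(18*a))/(C1 - exp(18*a)))/3 + 2*pi/3
 u(a) = acos((-C1 - exp(18*a))/(C1 - exp(18*a)))/3


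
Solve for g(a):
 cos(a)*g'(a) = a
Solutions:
 g(a) = C1 + Integral(a/cos(a), a)


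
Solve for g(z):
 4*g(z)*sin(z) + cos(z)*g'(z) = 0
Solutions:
 g(z) = C1*cos(z)^4


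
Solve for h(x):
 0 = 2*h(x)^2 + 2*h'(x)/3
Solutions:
 h(x) = 1/(C1 + 3*x)


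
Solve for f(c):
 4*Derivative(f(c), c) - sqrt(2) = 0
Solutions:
 f(c) = C1 + sqrt(2)*c/4


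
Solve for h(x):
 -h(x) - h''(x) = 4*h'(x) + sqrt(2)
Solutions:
 h(x) = C1*exp(x*(-2 + sqrt(3))) + C2*exp(-x*(sqrt(3) + 2)) - sqrt(2)


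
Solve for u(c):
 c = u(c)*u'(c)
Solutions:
 u(c) = -sqrt(C1 + c^2)
 u(c) = sqrt(C1 + c^2)


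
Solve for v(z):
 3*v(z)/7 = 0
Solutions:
 v(z) = 0


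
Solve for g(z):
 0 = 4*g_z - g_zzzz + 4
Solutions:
 g(z) = C1 + C4*exp(2^(2/3)*z) - z + (C2*sin(2^(2/3)*sqrt(3)*z/2) + C3*cos(2^(2/3)*sqrt(3)*z/2))*exp(-2^(2/3)*z/2)


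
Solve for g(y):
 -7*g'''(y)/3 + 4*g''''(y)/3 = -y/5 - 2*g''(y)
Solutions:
 g(y) = C1 + C2*y - y^3/60 - 7*y^2/120 + (C3*sin(sqrt(47)*y/8) + C4*cos(sqrt(47)*y/8))*exp(7*y/8)


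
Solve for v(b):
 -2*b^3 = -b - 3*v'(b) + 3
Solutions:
 v(b) = C1 + b^4/6 - b^2/6 + b


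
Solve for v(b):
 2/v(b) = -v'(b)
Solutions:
 v(b) = -sqrt(C1 - 4*b)
 v(b) = sqrt(C1 - 4*b)


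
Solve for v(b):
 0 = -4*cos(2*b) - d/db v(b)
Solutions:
 v(b) = C1 - 2*sin(2*b)


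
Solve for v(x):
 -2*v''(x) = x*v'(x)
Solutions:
 v(x) = C1 + C2*erf(x/2)


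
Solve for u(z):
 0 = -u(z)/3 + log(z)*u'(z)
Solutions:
 u(z) = C1*exp(li(z)/3)


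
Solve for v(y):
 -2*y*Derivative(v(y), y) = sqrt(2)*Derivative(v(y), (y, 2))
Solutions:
 v(y) = C1 + C2*erf(2^(3/4)*y/2)


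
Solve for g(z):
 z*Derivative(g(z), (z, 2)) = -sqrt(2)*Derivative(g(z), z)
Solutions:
 g(z) = C1 + C2*z^(1 - sqrt(2))


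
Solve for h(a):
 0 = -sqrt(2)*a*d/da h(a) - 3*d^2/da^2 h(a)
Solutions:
 h(a) = C1 + C2*erf(2^(3/4)*sqrt(3)*a/6)


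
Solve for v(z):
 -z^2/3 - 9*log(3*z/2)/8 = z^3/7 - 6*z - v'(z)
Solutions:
 v(z) = C1 + z^4/28 + z^3/9 - 3*z^2 + 9*z*log(z)/8 - 9*z/8 - 9*z*log(2)/8 + 9*z*log(3)/8


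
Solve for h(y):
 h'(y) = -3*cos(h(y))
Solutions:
 h(y) = pi - asin((C1 + exp(6*y))/(C1 - exp(6*y)))
 h(y) = asin((C1 + exp(6*y))/(C1 - exp(6*y)))


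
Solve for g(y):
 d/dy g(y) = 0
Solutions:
 g(y) = C1


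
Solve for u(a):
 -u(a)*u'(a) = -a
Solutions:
 u(a) = -sqrt(C1 + a^2)
 u(a) = sqrt(C1 + a^2)


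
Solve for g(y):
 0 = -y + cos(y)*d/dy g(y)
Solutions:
 g(y) = C1 + Integral(y/cos(y), y)


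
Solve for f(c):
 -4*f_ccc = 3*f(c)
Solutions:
 f(c) = C3*exp(-6^(1/3)*c/2) + (C1*sin(2^(1/3)*3^(5/6)*c/4) + C2*cos(2^(1/3)*3^(5/6)*c/4))*exp(6^(1/3)*c/4)


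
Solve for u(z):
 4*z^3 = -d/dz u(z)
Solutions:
 u(z) = C1 - z^4


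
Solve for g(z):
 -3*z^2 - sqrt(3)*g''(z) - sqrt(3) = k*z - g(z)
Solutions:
 g(z) = C1*exp(-3^(3/4)*z/3) + C2*exp(3^(3/4)*z/3) + k*z + 3*z^2 + 7*sqrt(3)


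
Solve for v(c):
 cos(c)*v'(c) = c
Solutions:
 v(c) = C1 + Integral(c/cos(c), c)


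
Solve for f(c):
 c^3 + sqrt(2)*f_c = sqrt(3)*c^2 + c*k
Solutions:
 f(c) = C1 - sqrt(2)*c^4/8 + sqrt(6)*c^3/6 + sqrt(2)*c^2*k/4


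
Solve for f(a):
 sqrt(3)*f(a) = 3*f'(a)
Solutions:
 f(a) = C1*exp(sqrt(3)*a/3)


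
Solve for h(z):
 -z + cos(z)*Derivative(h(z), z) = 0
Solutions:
 h(z) = C1 + Integral(z/cos(z), z)


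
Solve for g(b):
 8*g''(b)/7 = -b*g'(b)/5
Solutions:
 g(b) = C1 + C2*erf(sqrt(35)*b/20)


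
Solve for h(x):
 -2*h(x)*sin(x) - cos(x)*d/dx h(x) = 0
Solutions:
 h(x) = C1*cos(x)^2


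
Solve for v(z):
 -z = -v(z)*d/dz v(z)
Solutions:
 v(z) = -sqrt(C1 + z^2)
 v(z) = sqrt(C1 + z^2)


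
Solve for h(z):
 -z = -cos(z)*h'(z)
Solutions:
 h(z) = C1 + Integral(z/cos(z), z)


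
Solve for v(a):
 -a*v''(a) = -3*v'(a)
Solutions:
 v(a) = C1 + C2*a^4


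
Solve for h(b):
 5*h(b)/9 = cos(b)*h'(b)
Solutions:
 h(b) = C1*(sin(b) + 1)^(5/18)/(sin(b) - 1)^(5/18)


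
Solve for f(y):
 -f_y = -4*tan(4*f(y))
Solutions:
 f(y) = -asin(C1*exp(16*y))/4 + pi/4
 f(y) = asin(C1*exp(16*y))/4


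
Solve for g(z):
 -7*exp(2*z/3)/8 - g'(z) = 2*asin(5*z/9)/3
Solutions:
 g(z) = C1 - 2*z*asin(5*z/9)/3 - 2*sqrt(81 - 25*z^2)/15 - 21*exp(2*z/3)/16


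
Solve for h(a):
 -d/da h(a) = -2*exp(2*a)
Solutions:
 h(a) = C1 + exp(2*a)


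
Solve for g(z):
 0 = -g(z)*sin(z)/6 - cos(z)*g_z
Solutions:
 g(z) = C1*cos(z)^(1/6)


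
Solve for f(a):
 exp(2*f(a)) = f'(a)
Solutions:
 f(a) = log(-sqrt(-1/(C1 + a))) - log(2)/2
 f(a) = log(-1/(C1 + a))/2 - log(2)/2


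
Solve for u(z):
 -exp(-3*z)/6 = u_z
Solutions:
 u(z) = C1 + exp(-3*z)/18


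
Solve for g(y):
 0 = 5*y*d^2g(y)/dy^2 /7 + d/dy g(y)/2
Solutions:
 g(y) = C1 + C2*y^(3/10)


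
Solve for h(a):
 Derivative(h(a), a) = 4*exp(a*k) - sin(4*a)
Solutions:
 h(a) = C1 + cos(4*a)/4 + 4*exp(a*k)/k


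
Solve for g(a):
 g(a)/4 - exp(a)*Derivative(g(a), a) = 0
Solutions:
 g(a) = C1*exp(-exp(-a)/4)


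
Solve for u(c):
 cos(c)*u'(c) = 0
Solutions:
 u(c) = C1


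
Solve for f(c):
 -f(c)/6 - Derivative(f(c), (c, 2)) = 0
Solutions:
 f(c) = C1*sin(sqrt(6)*c/6) + C2*cos(sqrt(6)*c/6)


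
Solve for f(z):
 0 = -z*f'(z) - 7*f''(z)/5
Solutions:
 f(z) = C1 + C2*erf(sqrt(70)*z/14)


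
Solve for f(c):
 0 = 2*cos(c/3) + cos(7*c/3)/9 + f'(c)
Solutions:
 f(c) = C1 - 6*sin(c/3) - sin(7*c/3)/21


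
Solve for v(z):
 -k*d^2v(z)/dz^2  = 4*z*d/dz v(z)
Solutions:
 v(z) = C1 + C2*sqrt(k)*erf(sqrt(2)*z*sqrt(1/k))


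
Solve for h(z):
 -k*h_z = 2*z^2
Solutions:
 h(z) = C1 - 2*z^3/(3*k)


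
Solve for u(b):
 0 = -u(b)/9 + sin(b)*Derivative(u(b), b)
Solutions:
 u(b) = C1*(cos(b) - 1)^(1/18)/(cos(b) + 1)^(1/18)


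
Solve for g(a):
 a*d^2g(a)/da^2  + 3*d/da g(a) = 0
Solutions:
 g(a) = C1 + C2/a^2


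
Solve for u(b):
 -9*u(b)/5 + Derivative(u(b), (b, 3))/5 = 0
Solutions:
 u(b) = C3*exp(3^(2/3)*b) + (C1*sin(3*3^(1/6)*b/2) + C2*cos(3*3^(1/6)*b/2))*exp(-3^(2/3)*b/2)


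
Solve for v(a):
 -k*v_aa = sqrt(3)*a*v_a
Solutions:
 v(a) = C1 + C2*sqrt(k)*erf(sqrt(2)*3^(1/4)*a*sqrt(1/k)/2)


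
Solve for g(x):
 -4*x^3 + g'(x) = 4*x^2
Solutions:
 g(x) = C1 + x^4 + 4*x^3/3


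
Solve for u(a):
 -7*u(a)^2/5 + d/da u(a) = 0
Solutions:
 u(a) = -5/(C1 + 7*a)


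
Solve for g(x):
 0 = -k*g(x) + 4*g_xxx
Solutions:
 g(x) = C1*exp(2^(1/3)*k^(1/3)*x/2) + C2*exp(2^(1/3)*k^(1/3)*x*(-1 + sqrt(3)*I)/4) + C3*exp(-2^(1/3)*k^(1/3)*x*(1 + sqrt(3)*I)/4)


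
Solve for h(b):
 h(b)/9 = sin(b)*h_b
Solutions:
 h(b) = C1*(cos(b) - 1)^(1/18)/(cos(b) + 1)^(1/18)


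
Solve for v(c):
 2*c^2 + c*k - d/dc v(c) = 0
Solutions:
 v(c) = C1 + 2*c^3/3 + c^2*k/2


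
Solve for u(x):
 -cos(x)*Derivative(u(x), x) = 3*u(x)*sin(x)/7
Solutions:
 u(x) = C1*cos(x)^(3/7)


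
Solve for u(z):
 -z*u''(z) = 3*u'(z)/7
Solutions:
 u(z) = C1 + C2*z^(4/7)


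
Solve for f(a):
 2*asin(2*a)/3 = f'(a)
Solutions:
 f(a) = C1 + 2*a*asin(2*a)/3 + sqrt(1 - 4*a^2)/3


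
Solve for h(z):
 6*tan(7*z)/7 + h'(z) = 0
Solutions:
 h(z) = C1 + 6*log(cos(7*z))/49


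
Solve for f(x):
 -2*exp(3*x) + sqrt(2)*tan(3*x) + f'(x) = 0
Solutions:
 f(x) = C1 + 2*exp(3*x)/3 + sqrt(2)*log(cos(3*x))/3


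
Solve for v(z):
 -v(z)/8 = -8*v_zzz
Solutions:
 v(z) = C3*exp(z/4) + (C1*sin(sqrt(3)*z/8) + C2*cos(sqrt(3)*z/8))*exp(-z/8)


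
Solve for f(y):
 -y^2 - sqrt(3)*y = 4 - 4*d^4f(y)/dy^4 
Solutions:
 f(y) = C1 + C2*y + C3*y^2 + C4*y^3 + y^6/1440 + sqrt(3)*y^5/480 + y^4/24


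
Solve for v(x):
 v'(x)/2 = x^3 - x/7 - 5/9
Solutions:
 v(x) = C1 + x^4/2 - x^2/7 - 10*x/9


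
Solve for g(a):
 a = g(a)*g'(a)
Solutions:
 g(a) = -sqrt(C1 + a^2)
 g(a) = sqrt(C1 + a^2)


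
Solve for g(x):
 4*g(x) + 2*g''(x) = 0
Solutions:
 g(x) = C1*sin(sqrt(2)*x) + C2*cos(sqrt(2)*x)


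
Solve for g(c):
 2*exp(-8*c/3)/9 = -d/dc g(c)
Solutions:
 g(c) = C1 + exp(-8*c/3)/12


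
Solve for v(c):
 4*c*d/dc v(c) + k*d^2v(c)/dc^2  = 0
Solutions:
 v(c) = C1 + C2*sqrt(k)*erf(sqrt(2)*c*sqrt(1/k))


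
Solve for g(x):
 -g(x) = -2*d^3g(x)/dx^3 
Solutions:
 g(x) = C3*exp(2^(2/3)*x/2) + (C1*sin(2^(2/3)*sqrt(3)*x/4) + C2*cos(2^(2/3)*sqrt(3)*x/4))*exp(-2^(2/3)*x/4)


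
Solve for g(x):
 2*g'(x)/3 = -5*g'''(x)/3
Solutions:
 g(x) = C1 + C2*sin(sqrt(10)*x/5) + C3*cos(sqrt(10)*x/5)


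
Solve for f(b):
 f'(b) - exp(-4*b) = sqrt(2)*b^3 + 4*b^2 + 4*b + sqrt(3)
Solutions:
 f(b) = C1 + sqrt(2)*b^4/4 + 4*b^3/3 + 2*b^2 + sqrt(3)*b - exp(-4*b)/4


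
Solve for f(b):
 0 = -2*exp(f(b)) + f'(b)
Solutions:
 f(b) = log(-1/(C1 + 2*b))


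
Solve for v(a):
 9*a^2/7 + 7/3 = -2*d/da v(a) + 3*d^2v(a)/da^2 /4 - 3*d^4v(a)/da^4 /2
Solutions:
 v(a) = C1 + C2*exp(3^(1/3)*a*(3^(1/3)/(sqrt(570)/4 + 6)^(1/3) + 2*(sqrt(570)/4 + 6)^(1/3))/12)*sin(sqrt(3)*a*(-2*(3*sqrt(570)/4 + 18)^(1/3) + 3/(3*sqrt(570)/4 + 18)^(1/3))/12) + C3*exp(3^(1/3)*a*(3^(1/3)/(sqrt(570)/4 + 6)^(1/3) + 2*(sqrt(570)/4 + 6)^(1/3))/12)*cos(sqrt(3)*a*(-2*(3*sqrt(570)/4 + 18)^(1/3) + 3/(3*sqrt(570)/4 + 18)^(1/3))/12) + C4*exp(-3^(1/3)*a*(3^(1/3)/(sqrt(570)/4 + 6)^(1/3) + 2*(sqrt(570)/4 + 6)^(1/3))/6) - 3*a^3/14 - 27*a^2/112 - 1811*a/1344


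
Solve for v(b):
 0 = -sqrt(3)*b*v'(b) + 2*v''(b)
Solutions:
 v(b) = C1 + C2*erfi(3^(1/4)*b/2)


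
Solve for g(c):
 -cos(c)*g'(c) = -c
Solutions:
 g(c) = C1 + Integral(c/cos(c), c)


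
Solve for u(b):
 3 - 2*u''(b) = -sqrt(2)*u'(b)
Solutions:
 u(b) = C1 + C2*exp(sqrt(2)*b/2) - 3*sqrt(2)*b/2


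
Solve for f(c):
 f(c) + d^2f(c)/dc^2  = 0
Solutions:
 f(c) = C1*sin(c) + C2*cos(c)


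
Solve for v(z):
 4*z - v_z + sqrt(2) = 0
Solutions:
 v(z) = C1 + 2*z^2 + sqrt(2)*z


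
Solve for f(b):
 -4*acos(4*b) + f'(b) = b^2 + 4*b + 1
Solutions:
 f(b) = C1 + b^3/3 + 2*b^2 + 4*b*acos(4*b) + b - sqrt(1 - 16*b^2)


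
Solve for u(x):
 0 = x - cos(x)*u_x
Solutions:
 u(x) = C1 + Integral(x/cos(x), x)


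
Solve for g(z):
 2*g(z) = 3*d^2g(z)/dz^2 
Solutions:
 g(z) = C1*exp(-sqrt(6)*z/3) + C2*exp(sqrt(6)*z/3)


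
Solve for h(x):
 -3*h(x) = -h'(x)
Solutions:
 h(x) = C1*exp(3*x)


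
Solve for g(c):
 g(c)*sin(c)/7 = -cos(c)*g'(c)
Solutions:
 g(c) = C1*cos(c)^(1/7)


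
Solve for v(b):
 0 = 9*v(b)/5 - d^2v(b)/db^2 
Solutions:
 v(b) = C1*exp(-3*sqrt(5)*b/5) + C2*exp(3*sqrt(5)*b/5)


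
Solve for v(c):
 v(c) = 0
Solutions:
 v(c) = 0


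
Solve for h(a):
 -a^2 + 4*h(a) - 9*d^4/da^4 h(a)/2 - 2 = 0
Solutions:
 h(a) = C1*exp(-2^(3/4)*sqrt(3)*a/3) + C2*exp(2^(3/4)*sqrt(3)*a/3) + C3*sin(2^(3/4)*sqrt(3)*a/3) + C4*cos(2^(3/4)*sqrt(3)*a/3) + a^2/4 + 1/2


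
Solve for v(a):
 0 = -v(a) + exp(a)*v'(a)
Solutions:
 v(a) = C1*exp(-exp(-a))


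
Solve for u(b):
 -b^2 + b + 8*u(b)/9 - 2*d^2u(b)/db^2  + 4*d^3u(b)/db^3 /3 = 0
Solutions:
 u(b) = C1*exp(b*(3^(2/3) + 3*3^(1/3) + 6)/12)*sin(3^(1/6)*b*(1 - 3^(2/3))/4) + C2*exp(b*(3^(2/3) + 3*3^(1/3) + 6)/12)*cos(3^(1/6)*b*(1 - 3^(2/3))/4) + C3*exp(b*(-3*3^(1/3) - 3^(2/3) + 3)/6) + 9*b^2/8 - 9*b/8 + 81/16


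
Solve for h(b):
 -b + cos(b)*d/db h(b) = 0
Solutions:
 h(b) = C1 + Integral(b/cos(b), b)


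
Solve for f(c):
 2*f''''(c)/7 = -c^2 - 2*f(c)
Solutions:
 f(c) = -c^2/2 + (C1*sin(sqrt(2)*7^(1/4)*c/2) + C2*cos(sqrt(2)*7^(1/4)*c/2))*exp(-sqrt(2)*7^(1/4)*c/2) + (C3*sin(sqrt(2)*7^(1/4)*c/2) + C4*cos(sqrt(2)*7^(1/4)*c/2))*exp(sqrt(2)*7^(1/4)*c/2)


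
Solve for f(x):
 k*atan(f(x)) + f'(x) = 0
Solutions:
 Integral(1/atan(_y), (_y, f(x))) = C1 - k*x


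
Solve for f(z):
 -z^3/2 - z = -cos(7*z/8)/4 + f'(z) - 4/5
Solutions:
 f(z) = C1 - z^4/8 - z^2/2 + 4*z/5 + 2*sin(7*z/8)/7


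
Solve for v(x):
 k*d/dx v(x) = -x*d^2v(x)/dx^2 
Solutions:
 v(x) = C1 + x^(1 - re(k))*(C2*sin(log(x)*Abs(im(k))) + C3*cos(log(x)*im(k)))


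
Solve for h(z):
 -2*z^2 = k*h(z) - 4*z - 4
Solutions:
 h(z) = 2*(-z^2 + 2*z + 2)/k


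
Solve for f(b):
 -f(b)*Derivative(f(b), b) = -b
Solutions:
 f(b) = -sqrt(C1 + b^2)
 f(b) = sqrt(C1 + b^2)


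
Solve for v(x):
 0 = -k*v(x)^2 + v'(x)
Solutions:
 v(x) = -1/(C1 + k*x)


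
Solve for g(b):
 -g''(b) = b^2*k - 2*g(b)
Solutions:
 g(b) = C1*exp(-sqrt(2)*b) + C2*exp(sqrt(2)*b) + b^2*k/2 + k/2


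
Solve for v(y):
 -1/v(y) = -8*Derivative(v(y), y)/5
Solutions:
 v(y) = -sqrt(C1 + 5*y)/2
 v(y) = sqrt(C1 + 5*y)/2


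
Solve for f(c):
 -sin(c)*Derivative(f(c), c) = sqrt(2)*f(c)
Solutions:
 f(c) = C1*(cos(c) + 1)^(sqrt(2)/2)/(cos(c) - 1)^(sqrt(2)/2)


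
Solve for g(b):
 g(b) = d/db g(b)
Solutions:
 g(b) = C1*exp(b)


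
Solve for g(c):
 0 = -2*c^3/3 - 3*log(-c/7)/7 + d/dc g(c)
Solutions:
 g(c) = C1 + c^4/6 + 3*c*log(-c)/7 + 3*c*(-log(7) - 1)/7


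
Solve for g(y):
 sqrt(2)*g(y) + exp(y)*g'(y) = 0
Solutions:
 g(y) = C1*exp(sqrt(2)*exp(-y))


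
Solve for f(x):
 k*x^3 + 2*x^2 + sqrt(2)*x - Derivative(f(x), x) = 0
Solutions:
 f(x) = C1 + k*x^4/4 + 2*x^3/3 + sqrt(2)*x^2/2


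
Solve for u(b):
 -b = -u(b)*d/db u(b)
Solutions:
 u(b) = -sqrt(C1 + b^2)
 u(b) = sqrt(C1 + b^2)


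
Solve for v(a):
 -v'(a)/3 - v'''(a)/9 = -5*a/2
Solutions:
 v(a) = C1 + C2*sin(sqrt(3)*a) + C3*cos(sqrt(3)*a) + 15*a^2/4


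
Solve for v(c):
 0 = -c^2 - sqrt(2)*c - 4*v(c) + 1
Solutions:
 v(c) = -c^2/4 - sqrt(2)*c/4 + 1/4


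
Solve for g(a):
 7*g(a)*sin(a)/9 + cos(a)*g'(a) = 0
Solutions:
 g(a) = C1*cos(a)^(7/9)


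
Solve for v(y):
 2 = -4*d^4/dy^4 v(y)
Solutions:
 v(y) = C1 + C2*y + C3*y^2 + C4*y^3 - y^4/48


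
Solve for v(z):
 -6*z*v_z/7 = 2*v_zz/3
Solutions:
 v(z) = C1 + C2*erf(3*sqrt(14)*z/14)


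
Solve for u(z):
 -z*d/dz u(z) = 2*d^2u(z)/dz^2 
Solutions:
 u(z) = C1 + C2*erf(z/2)


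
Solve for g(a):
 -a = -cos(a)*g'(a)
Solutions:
 g(a) = C1 + Integral(a/cos(a), a)


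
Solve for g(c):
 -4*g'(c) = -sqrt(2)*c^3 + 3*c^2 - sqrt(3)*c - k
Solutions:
 g(c) = C1 + sqrt(2)*c^4/16 - c^3/4 + sqrt(3)*c^2/8 + c*k/4


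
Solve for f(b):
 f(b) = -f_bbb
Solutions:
 f(b) = C3*exp(-b) + (C1*sin(sqrt(3)*b/2) + C2*cos(sqrt(3)*b/2))*exp(b/2)


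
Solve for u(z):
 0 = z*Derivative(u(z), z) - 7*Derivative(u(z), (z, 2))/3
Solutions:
 u(z) = C1 + C2*erfi(sqrt(42)*z/14)


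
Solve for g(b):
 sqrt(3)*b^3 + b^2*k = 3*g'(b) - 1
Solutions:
 g(b) = C1 + sqrt(3)*b^4/12 + b^3*k/9 + b/3


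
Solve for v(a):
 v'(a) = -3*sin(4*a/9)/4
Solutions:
 v(a) = C1 + 27*cos(4*a/9)/16


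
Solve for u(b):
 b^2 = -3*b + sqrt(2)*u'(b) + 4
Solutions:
 u(b) = C1 + sqrt(2)*b^3/6 + 3*sqrt(2)*b^2/4 - 2*sqrt(2)*b


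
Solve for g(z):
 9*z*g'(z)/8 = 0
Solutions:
 g(z) = C1


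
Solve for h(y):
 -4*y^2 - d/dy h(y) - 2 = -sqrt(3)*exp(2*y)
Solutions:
 h(y) = C1 - 4*y^3/3 - 2*y + sqrt(3)*exp(2*y)/2


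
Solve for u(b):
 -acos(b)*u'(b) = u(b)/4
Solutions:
 u(b) = C1*exp(-Integral(1/acos(b), b)/4)


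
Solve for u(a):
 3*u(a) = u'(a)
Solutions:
 u(a) = C1*exp(3*a)


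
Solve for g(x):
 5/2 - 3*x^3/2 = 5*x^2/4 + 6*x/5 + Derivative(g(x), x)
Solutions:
 g(x) = C1 - 3*x^4/8 - 5*x^3/12 - 3*x^2/5 + 5*x/2


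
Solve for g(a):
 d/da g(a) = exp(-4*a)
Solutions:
 g(a) = C1 - exp(-4*a)/4


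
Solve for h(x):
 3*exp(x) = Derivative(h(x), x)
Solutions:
 h(x) = C1 + 3*exp(x)


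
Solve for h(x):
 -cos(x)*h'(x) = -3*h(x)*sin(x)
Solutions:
 h(x) = C1/cos(x)^3


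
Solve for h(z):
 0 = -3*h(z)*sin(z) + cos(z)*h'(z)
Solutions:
 h(z) = C1/cos(z)^3


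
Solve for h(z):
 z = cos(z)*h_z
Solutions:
 h(z) = C1 + Integral(z/cos(z), z)


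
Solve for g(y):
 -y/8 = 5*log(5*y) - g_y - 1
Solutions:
 g(y) = C1 + y^2/16 + 5*y*log(y) - 6*y + y*log(3125)


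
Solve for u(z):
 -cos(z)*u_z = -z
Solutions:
 u(z) = C1 + Integral(z/cos(z), z)


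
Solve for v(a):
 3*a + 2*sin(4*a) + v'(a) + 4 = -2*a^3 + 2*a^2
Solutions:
 v(a) = C1 - a^4/2 + 2*a^3/3 - 3*a^2/2 - 4*a + cos(4*a)/2


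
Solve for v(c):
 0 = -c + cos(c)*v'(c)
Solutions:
 v(c) = C1 + Integral(c/cos(c), c)


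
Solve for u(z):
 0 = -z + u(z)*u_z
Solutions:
 u(z) = -sqrt(C1 + z^2)
 u(z) = sqrt(C1 + z^2)


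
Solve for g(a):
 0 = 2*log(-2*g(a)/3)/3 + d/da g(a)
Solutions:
 3*Integral(1/(log(-_y) - log(3) + log(2)), (_y, g(a)))/2 = C1 - a


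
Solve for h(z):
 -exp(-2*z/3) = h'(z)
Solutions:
 h(z) = C1 + 3*exp(-2*z/3)/2


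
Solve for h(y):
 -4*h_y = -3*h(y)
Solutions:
 h(y) = C1*exp(3*y/4)


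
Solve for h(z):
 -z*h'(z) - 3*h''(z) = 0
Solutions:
 h(z) = C1 + C2*erf(sqrt(6)*z/6)


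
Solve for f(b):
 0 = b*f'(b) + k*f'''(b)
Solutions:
 f(b) = C1 + Integral(C2*airyai(b*(-1/k)^(1/3)) + C3*airybi(b*(-1/k)^(1/3)), b)


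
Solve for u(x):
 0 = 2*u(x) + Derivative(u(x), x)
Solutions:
 u(x) = C1*exp(-2*x)


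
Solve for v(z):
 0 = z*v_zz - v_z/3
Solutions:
 v(z) = C1 + C2*z^(4/3)


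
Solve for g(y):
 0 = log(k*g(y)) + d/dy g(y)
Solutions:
 li(k*g(y))/k = C1 - y


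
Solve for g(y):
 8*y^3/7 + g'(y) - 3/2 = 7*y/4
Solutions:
 g(y) = C1 - 2*y^4/7 + 7*y^2/8 + 3*y/2


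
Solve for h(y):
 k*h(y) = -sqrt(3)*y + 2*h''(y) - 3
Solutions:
 h(y) = C1*exp(-sqrt(2)*sqrt(k)*y/2) + C2*exp(sqrt(2)*sqrt(k)*y/2) - sqrt(3)*y/k - 3/k


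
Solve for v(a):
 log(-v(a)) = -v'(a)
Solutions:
 -li(-v(a)) = C1 - a
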